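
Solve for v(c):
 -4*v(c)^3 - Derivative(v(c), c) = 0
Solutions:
 v(c) = -sqrt(2)*sqrt(-1/(C1 - 4*c))/2
 v(c) = sqrt(2)*sqrt(-1/(C1 - 4*c))/2


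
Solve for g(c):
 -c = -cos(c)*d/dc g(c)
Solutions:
 g(c) = C1 + Integral(c/cos(c), c)


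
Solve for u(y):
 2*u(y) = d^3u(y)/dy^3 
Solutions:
 u(y) = C3*exp(2^(1/3)*y) + (C1*sin(2^(1/3)*sqrt(3)*y/2) + C2*cos(2^(1/3)*sqrt(3)*y/2))*exp(-2^(1/3)*y/2)


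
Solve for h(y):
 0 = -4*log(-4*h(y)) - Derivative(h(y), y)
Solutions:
 Integral(1/(log(-_y) + 2*log(2)), (_y, h(y)))/4 = C1 - y


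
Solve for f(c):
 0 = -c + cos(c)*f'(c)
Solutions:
 f(c) = C1 + Integral(c/cos(c), c)


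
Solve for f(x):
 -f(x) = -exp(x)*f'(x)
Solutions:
 f(x) = C1*exp(-exp(-x))


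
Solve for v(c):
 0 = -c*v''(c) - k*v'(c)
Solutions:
 v(c) = C1 + c^(1 - re(k))*(C2*sin(log(c)*Abs(im(k))) + C3*cos(log(c)*im(k)))


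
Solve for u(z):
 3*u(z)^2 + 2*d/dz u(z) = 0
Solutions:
 u(z) = 2/(C1 + 3*z)


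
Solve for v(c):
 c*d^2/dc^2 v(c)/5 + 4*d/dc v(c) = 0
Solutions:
 v(c) = C1 + C2/c^19


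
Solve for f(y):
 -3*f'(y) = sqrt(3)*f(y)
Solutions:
 f(y) = C1*exp(-sqrt(3)*y/3)


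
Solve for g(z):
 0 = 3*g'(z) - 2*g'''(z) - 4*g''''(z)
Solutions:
 g(z) = C1 + C2*exp(-z*((9*sqrt(79) + 80)^(-1/3) + 2 + (9*sqrt(79) + 80)^(1/3))/12)*sin(sqrt(3)*z*(-(9*sqrt(79) + 80)^(1/3) + (9*sqrt(79) + 80)^(-1/3))/12) + C3*exp(-z*((9*sqrt(79) + 80)^(-1/3) + 2 + (9*sqrt(79) + 80)^(1/3))/12)*cos(sqrt(3)*z*(-(9*sqrt(79) + 80)^(1/3) + (9*sqrt(79) + 80)^(-1/3))/12) + C4*exp(z*(-1 + (9*sqrt(79) + 80)^(-1/3) + (9*sqrt(79) + 80)^(1/3))/6)


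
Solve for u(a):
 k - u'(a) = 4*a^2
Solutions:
 u(a) = C1 - 4*a^3/3 + a*k


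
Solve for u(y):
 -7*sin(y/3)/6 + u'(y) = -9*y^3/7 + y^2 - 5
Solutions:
 u(y) = C1 - 9*y^4/28 + y^3/3 - 5*y - 7*cos(y/3)/2


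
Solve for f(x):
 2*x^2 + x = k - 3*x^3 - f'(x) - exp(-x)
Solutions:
 f(x) = C1 + k*x - 3*x^4/4 - 2*x^3/3 - x^2/2 + exp(-x)


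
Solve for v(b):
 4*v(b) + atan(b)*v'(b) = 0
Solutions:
 v(b) = C1*exp(-4*Integral(1/atan(b), b))


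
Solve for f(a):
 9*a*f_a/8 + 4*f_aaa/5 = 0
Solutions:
 f(a) = C1 + Integral(C2*airyai(-90^(1/3)*a/4) + C3*airybi(-90^(1/3)*a/4), a)


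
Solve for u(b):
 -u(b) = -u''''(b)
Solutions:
 u(b) = C1*exp(-b) + C2*exp(b) + C3*sin(b) + C4*cos(b)


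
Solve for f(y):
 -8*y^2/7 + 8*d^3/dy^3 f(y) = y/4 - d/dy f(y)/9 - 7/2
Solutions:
 f(y) = C1 + C2*sin(sqrt(2)*y/12) + C3*cos(sqrt(2)*y/12) + 24*y^3/7 + 9*y^2/8 - 21177*y/14


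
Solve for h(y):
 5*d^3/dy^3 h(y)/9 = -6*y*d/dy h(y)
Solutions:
 h(y) = C1 + Integral(C2*airyai(-3*2^(1/3)*5^(2/3)*y/5) + C3*airybi(-3*2^(1/3)*5^(2/3)*y/5), y)


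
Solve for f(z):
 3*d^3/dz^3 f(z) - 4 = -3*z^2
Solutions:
 f(z) = C1 + C2*z + C3*z^2 - z^5/60 + 2*z^3/9


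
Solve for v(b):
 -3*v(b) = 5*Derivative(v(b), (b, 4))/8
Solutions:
 v(b) = (C1*sin(5^(3/4)*6^(1/4)*b/5) + C2*cos(5^(3/4)*6^(1/4)*b/5))*exp(-5^(3/4)*6^(1/4)*b/5) + (C3*sin(5^(3/4)*6^(1/4)*b/5) + C4*cos(5^(3/4)*6^(1/4)*b/5))*exp(5^(3/4)*6^(1/4)*b/5)


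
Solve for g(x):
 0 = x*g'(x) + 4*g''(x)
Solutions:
 g(x) = C1 + C2*erf(sqrt(2)*x/4)


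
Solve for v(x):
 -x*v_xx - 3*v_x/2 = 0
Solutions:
 v(x) = C1 + C2/sqrt(x)


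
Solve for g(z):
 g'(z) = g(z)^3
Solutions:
 g(z) = -sqrt(2)*sqrt(-1/(C1 + z))/2
 g(z) = sqrt(2)*sqrt(-1/(C1 + z))/2


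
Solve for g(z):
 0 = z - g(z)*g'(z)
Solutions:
 g(z) = -sqrt(C1 + z^2)
 g(z) = sqrt(C1 + z^2)


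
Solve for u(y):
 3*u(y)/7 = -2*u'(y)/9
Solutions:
 u(y) = C1*exp(-27*y/14)


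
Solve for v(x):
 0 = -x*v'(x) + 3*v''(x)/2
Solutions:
 v(x) = C1 + C2*erfi(sqrt(3)*x/3)


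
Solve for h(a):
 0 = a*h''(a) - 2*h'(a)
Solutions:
 h(a) = C1 + C2*a^3


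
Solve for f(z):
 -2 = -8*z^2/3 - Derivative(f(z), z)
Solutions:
 f(z) = C1 - 8*z^3/9 + 2*z


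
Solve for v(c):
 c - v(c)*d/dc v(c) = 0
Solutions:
 v(c) = -sqrt(C1 + c^2)
 v(c) = sqrt(C1 + c^2)


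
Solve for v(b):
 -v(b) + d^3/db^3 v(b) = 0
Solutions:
 v(b) = C3*exp(b) + (C1*sin(sqrt(3)*b/2) + C2*cos(sqrt(3)*b/2))*exp(-b/2)


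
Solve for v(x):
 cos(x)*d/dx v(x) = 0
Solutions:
 v(x) = C1


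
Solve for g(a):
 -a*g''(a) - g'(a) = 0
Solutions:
 g(a) = C1 + C2*log(a)


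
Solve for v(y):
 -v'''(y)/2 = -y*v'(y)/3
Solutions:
 v(y) = C1 + Integral(C2*airyai(2^(1/3)*3^(2/3)*y/3) + C3*airybi(2^(1/3)*3^(2/3)*y/3), y)


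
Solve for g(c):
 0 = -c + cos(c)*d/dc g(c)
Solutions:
 g(c) = C1 + Integral(c/cos(c), c)


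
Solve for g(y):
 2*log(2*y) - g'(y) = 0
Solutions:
 g(y) = C1 + 2*y*log(y) - 2*y + y*log(4)


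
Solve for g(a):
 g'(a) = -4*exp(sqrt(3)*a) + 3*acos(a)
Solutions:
 g(a) = C1 + 3*a*acos(a) - 3*sqrt(1 - a^2) - 4*sqrt(3)*exp(sqrt(3)*a)/3


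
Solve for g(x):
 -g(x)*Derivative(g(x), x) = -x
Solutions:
 g(x) = -sqrt(C1 + x^2)
 g(x) = sqrt(C1 + x^2)


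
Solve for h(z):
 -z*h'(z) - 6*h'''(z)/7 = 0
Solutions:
 h(z) = C1 + Integral(C2*airyai(-6^(2/3)*7^(1/3)*z/6) + C3*airybi(-6^(2/3)*7^(1/3)*z/6), z)


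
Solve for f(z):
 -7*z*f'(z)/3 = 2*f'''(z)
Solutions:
 f(z) = C1 + Integral(C2*airyai(-6^(2/3)*7^(1/3)*z/6) + C3*airybi(-6^(2/3)*7^(1/3)*z/6), z)


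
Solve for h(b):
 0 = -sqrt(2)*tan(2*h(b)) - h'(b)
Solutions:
 h(b) = -asin(C1*exp(-2*sqrt(2)*b))/2 + pi/2
 h(b) = asin(C1*exp(-2*sqrt(2)*b))/2


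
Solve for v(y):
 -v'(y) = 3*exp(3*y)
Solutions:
 v(y) = C1 - exp(3*y)


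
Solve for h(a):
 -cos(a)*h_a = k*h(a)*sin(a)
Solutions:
 h(a) = C1*exp(k*log(cos(a)))


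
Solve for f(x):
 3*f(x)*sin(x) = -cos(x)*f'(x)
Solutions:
 f(x) = C1*cos(x)^3


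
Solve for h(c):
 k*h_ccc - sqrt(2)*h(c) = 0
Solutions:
 h(c) = C1*exp(2^(1/6)*c*(1/k)^(1/3)) + C2*exp(2^(1/6)*c*(-1 + sqrt(3)*I)*(1/k)^(1/3)/2) + C3*exp(-2^(1/6)*c*(1 + sqrt(3)*I)*(1/k)^(1/3)/2)


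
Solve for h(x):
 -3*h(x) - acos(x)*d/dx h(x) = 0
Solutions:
 h(x) = C1*exp(-3*Integral(1/acos(x), x))


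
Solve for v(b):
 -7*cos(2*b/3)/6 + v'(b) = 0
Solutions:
 v(b) = C1 + 7*sin(2*b/3)/4


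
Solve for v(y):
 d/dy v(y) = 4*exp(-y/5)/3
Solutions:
 v(y) = C1 - 20*exp(-y/5)/3


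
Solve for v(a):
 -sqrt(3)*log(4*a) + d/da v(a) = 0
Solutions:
 v(a) = C1 + sqrt(3)*a*log(a) - sqrt(3)*a + 2*sqrt(3)*a*log(2)


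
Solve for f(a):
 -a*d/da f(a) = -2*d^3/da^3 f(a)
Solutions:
 f(a) = C1 + Integral(C2*airyai(2^(2/3)*a/2) + C3*airybi(2^(2/3)*a/2), a)


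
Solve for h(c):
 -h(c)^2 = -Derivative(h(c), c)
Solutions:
 h(c) = -1/(C1 + c)


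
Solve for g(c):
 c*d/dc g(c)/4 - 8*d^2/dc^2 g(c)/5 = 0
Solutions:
 g(c) = C1 + C2*erfi(sqrt(5)*c/8)


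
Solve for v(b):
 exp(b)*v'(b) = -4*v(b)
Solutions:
 v(b) = C1*exp(4*exp(-b))


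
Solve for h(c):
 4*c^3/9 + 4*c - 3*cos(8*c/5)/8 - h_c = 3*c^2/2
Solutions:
 h(c) = C1 + c^4/9 - c^3/2 + 2*c^2 - 15*sin(8*c/5)/64


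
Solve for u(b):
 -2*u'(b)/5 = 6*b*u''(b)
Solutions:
 u(b) = C1 + C2*b^(14/15)


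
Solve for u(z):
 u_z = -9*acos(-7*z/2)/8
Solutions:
 u(z) = C1 - 9*z*acos(-7*z/2)/8 - 9*sqrt(4 - 49*z^2)/56


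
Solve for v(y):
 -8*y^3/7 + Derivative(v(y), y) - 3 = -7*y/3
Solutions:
 v(y) = C1 + 2*y^4/7 - 7*y^2/6 + 3*y


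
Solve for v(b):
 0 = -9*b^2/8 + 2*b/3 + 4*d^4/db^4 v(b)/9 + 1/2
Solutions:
 v(b) = C1 + C2*b + C3*b^2 + C4*b^3 + 9*b^6/1280 - b^5/80 - 3*b^4/64


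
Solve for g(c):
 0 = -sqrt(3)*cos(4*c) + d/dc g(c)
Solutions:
 g(c) = C1 + sqrt(3)*sin(4*c)/4


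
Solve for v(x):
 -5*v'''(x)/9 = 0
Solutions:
 v(x) = C1 + C2*x + C3*x^2


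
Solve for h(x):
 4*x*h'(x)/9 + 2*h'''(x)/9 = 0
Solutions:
 h(x) = C1 + Integral(C2*airyai(-2^(1/3)*x) + C3*airybi(-2^(1/3)*x), x)


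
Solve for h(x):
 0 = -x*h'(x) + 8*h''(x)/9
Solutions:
 h(x) = C1 + C2*erfi(3*x/4)


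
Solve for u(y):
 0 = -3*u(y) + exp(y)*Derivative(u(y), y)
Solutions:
 u(y) = C1*exp(-3*exp(-y))


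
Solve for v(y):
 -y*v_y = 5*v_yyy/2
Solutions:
 v(y) = C1 + Integral(C2*airyai(-2^(1/3)*5^(2/3)*y/5) + C3*airybi(-2^(1/3)*5^(2/3)*y/5), y)


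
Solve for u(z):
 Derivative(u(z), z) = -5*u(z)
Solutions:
 u(z) = C1*exp(-5*z)


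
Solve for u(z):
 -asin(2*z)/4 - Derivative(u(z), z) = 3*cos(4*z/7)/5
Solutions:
 u(z) = C1 - z*asin(2*z)/4 - sqrt(1 - 4*z^2)/8 - 21*sin(4*z/7)/20


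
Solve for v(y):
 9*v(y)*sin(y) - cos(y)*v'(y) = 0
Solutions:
 v(y) = C1/cos(y)^9


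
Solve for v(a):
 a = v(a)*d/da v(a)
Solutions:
 v(a) = -sqrt(C1 + a^2)
 v(a) = sqrt(C1 + a^2)


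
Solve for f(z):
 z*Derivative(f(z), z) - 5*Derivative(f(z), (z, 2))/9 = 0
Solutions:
 f(z) = C1 + C2*erfi(3*sqrt(10)*z/10)


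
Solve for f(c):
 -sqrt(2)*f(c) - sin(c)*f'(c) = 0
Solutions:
 f(c) = C1*(cos(c) + 1)^(sqrt(2)/2)/(cos(c) - 1)^(sqrt(2)/2)


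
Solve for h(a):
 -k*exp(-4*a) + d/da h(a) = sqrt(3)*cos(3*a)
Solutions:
 h(a) = C1 - k*exp(-4*a)/4 + sqrt(3)*sin(3*a)/3


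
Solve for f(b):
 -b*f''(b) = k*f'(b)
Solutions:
 f(b) = C1 + b^(1 - re(k))*(C2*sin(log(b)*Abs(im(k))) + C3*cos(log(b)*im(k)))


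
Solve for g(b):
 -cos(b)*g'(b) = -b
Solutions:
 g(b) = C1 + Integral(b/cos(b), b)


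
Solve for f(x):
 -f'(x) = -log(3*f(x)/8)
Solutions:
 Integral(1/(-log(_y) - log(3) + 3*log(2)), (_y, f(x))) = C1 - x


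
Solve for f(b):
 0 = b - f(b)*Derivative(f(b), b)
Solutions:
 f(b) = -sqrt(C1 + b^2)
 f(b) = sqrt(C1 + b^2)


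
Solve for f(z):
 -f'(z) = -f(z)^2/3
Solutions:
 f(z) = -3/(C1 + z)


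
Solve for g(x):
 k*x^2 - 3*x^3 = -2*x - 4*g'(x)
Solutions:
 g(x) = C1 - k*x^3/12 + 3*x^4/16 - x^2/4


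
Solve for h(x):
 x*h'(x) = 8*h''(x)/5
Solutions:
 h(x) = C1 + C2*erfi(sqrt(5)*x/4)


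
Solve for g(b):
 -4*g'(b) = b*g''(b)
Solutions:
 g(b) = C1 + C2/b^3


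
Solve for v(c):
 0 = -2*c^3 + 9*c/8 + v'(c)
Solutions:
 v(c) = C1 + c^4/2 - 9*c^2/16


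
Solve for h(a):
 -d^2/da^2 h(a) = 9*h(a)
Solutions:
 h(a) = C1*sin(3*a) + C2*cos(3*a)


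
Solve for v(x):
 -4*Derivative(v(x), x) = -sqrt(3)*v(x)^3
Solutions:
 v(x) = -sqrt(2)*sqrt(-1/(C1 + sqrt(3)*x))
 v(x) = sqrt(2)*sqrt(-1/(C1 + sqrt(3)*x))


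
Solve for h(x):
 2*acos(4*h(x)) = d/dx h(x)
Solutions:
 Integral(1/acos(4*_y), (_y, h(x))) = C1 + 2*x


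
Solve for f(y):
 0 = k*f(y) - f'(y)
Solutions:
 f(y) = C1*exp(k*y)


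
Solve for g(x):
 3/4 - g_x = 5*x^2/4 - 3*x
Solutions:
 g(x) = C1 - 5*x^3/12 + 3*x^2/2 + 3*x/4


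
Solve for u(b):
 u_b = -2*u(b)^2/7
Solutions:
 u(b) = 7/(C1 + 2*b)


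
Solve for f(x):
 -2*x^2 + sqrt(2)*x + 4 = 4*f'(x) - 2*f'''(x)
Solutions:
 f(x) = C1 + C2*exp(-sqrt(2)*x) + C3*exp(sqrt(2)*x) - x^3/6 + sqrt(2)*x^2/8 + x/2


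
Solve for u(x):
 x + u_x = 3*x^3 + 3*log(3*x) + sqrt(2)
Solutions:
 u(x) = C1 + 3*x^4/4 - x^2/2 + 3*x*log(x) - 3*x + sqrt(2)*x + x*log(27)


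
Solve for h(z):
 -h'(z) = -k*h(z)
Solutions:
 h(z) = C1*exp(k*z)


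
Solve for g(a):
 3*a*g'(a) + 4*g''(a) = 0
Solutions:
 g(a) = C1 + C2*erf(sqrt(6)*a/4)


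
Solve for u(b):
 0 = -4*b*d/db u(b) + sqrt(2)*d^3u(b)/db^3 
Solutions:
 u(b) = C1 + Integral(C2*airyai(sqrt(2)*b) + C3*airybi(sqrt(2)*b), b)


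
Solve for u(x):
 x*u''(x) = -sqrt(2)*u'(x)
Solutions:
 u(x) = C1 + C2*x^(1 - sqrt(2))


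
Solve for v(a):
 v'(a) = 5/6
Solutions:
 v(a) = C1 + 5*a/6


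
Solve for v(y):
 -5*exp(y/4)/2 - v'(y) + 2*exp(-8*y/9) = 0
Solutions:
 v(y) = C1 - 10*exp(y/4) - 9*exp(-8*y/9)/4


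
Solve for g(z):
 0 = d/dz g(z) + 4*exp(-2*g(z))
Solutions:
 g(z) = log(-sqrt(C1 - 8*z))
 g(z) = log(C1 - 8*z)/2


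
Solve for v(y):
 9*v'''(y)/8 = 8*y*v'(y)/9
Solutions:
 v(y) = C1 + Integral(C2*airyai(4*3^(2/3)*y/9) + C3*airybi(4*3^(2/3)*y/9), y)


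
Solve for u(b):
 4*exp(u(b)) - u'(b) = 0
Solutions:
 u(b) = log(-1/(C1 + 4*b))


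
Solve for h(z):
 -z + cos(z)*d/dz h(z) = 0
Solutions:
 h(z) = C1 + Integral(z/cos(z), z)


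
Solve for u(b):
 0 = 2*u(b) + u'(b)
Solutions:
 u(b) = C1*exp(-2*b)


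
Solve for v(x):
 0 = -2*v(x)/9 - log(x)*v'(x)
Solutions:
 v(x) = C1*exp(-2*li(x)/9)


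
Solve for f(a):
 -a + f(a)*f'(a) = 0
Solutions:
 f(a) = -sqrt(C1 + a^2)
 f(a) = sqrt(C1 + a^2)


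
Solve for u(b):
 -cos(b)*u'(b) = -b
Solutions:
 u(b) = C1 + Integral(b/cos(b), b)


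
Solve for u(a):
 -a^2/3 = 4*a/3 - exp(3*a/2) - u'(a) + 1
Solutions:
 u(a) = C1 + a^3/9 + 2*a^2/3 + a - 2*exp(3*a/2)/3


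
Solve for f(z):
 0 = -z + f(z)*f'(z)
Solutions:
 f(z) = -sqrt(C1 + z^2)
 f(z) = sqrt(C1 + z^2)


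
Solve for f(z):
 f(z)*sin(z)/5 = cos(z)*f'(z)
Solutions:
 f(z) = C1/cos(z)^(1/5)


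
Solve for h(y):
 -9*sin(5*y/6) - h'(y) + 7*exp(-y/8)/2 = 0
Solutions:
 h(y) = C1 + 54*cos(5*y/6)/5 - 28*exp(-y/8)


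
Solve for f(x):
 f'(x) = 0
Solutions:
 f(x) = C1


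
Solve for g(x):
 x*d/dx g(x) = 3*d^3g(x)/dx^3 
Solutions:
 g(x) = C1 + Integral(C2*airyai(3^(2/3)*x/3) + C3*airybi(3^(2/3)*x/3), x)


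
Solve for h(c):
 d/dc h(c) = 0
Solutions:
 h(c) = C1


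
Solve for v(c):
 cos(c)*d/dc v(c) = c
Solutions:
 v(c) = C1 + Integral(c/cos(c), c)


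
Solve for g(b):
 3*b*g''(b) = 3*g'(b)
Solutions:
 g(b) = C1 + C2*b^2


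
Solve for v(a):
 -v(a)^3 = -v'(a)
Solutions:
 v(a) = -sqrt(2)*sqrt(-1/(C1 + a))/2
 v(a) = sqrt(2)*sqrt(-1/(C1 + a))/2


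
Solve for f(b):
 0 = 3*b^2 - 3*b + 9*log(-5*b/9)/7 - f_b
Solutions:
 f(b) = C1 + b^3 - 3*b^2/2 + 9*b*log(-b)/7 + 9*b*(-2*log(3) - 1 + log(5))/7


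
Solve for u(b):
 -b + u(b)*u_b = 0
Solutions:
 u(b) = -sqrt(C1 + b^2)
 u(b) = sqrt(C1 + b^2)


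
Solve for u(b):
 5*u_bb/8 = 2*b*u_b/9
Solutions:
 u(b) = C1 + C2*erfi(2*sqrt(10)*b/15)


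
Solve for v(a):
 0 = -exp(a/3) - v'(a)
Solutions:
 v(a) = C1 - 3*exp(a/3)


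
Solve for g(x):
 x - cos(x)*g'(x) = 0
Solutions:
 g(x) = C1 + Integral(x/cos(x), x)


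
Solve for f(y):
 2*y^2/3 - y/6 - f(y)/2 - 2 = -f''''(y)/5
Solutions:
 f(y) = C1*exp(-2^(3/4)*5^(1/4)*y/2) + C2*exp(2^(3/4)*5^(1/4)*y/2) + C3*sin(2^(3/4)*5^(1/4)*y/2) + C4*cos(2^(3/4)*5^(1/4)*y/2) + 4*y^2/3 - y/3 - 4


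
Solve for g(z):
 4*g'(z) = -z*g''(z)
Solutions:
 g(z) = C1 + C2/z^3


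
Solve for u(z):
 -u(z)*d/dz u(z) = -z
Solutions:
 u(z) = -sqrt(C1 + z^2)
 u(z) = sqrt(C1 + z^2)


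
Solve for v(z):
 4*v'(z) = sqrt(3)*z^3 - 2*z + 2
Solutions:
 v(z) = C1 + sqrt(3)*z^4/16 - z^2/4 + z/2


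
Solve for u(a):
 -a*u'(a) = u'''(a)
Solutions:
 u(a) = C1 + Integral(C2*airyai(-a) + C3*airybi(-a), a)


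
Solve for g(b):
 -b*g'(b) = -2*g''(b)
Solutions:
 g(b) = C1 + C2*erfi(b/2)


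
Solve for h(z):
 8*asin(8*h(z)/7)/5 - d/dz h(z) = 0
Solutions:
 Integral(1/asin(8*_y/7), (_y, h(z))) = C1 + 8*z/5


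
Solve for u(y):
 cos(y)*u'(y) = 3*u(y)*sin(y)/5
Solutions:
 u(y) = C1/cos(y)^(3/5)


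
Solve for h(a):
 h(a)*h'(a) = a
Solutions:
 h(a) = -sqrt(C1 + a^2)
 h(a) = sqrt(C1 + a^2)


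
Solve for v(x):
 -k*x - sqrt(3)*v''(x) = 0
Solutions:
 v(x) = C1 + C2*x - sqrt(3)*k*x^3/18


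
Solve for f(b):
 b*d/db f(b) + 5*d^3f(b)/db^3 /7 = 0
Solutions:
 f(b) = C1 + Integral(C2*airyai(-5^(2/3)*7^(1/3)*b/5) + C3*airybi(-5^(2/3)*7^(1/3)*b/5), b)


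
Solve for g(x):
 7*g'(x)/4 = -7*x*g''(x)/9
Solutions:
 g(x) = C1 + C2/x^(5/4)


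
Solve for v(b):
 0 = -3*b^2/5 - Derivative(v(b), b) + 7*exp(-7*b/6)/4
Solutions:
 v(b) = C1 - b^3/5 - 3*exp(-7*b/6)/2


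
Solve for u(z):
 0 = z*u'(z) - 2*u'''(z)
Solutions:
 u(z) = C1 + Integral(C2*airyai(2^(2/3)*z/2) + C3*airybi(2^(2/3)*z/2), z)


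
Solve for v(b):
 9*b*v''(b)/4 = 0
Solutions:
 v(b) = C1 + C2*b


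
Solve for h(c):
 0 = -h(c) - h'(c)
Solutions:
 h(c) = C1*exp(-c)


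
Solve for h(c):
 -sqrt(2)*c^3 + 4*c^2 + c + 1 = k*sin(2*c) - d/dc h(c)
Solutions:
 h(c) = C1 + sqrt(2)*c^4/4 - 4*c^3/3 - c^2/2 - c - k*cos(2*c)/2


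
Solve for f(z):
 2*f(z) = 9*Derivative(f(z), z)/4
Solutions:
 f(z) = C1*exp(8*z/9)


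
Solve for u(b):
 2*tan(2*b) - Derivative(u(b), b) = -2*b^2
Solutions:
 u(b) = C1 + 2*b^3/3 - log(cos(2*b))


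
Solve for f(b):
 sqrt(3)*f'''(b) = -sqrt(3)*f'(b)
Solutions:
 f(b) = C1 + C2*sin(b) + C3*cos(b)


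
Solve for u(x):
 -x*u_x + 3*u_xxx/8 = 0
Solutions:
 u(x) = C1 + Integral(C2*airyai(2*3^(2/3)*x/3) + C3*airybi(2*3^(2/3)*x/3), x)


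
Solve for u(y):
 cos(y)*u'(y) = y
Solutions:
 u(y) = C1 + Integral(y/cos(y), y)


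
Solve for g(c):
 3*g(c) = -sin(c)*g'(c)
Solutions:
 g(c) = C1*(cos(c) + 1)^(3/2)/(cos(c) - 1)^(3/2)


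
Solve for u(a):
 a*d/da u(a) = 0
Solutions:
 u(a) = C1


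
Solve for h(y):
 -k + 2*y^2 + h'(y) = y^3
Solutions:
 h(y) = C1 + k*y + y^4/4 - 2*y^3/3


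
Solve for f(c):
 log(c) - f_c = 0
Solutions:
 f(c) = C1 + c*log(c) - c


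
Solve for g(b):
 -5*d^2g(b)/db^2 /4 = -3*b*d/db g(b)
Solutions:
 g(b) = C1 + C2*erfi(sqrt(30)*b/5)


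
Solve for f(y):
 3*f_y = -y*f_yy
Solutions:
 f(y) = C1 + C2/y^2


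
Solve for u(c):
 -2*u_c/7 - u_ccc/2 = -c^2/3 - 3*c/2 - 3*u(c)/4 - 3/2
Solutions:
 u(c) = C1*exp(42^(1/3)*c*(-(1323 + sqrt(1771833))^(1/3) + 8*42^(1/3)/(1323 + sqrt(1771833))^(1/3))/84)*sin(14^(1/3)*3^(1/6)*c*(24*14^(1/3)/(1323 + sqrt(1771833))^(1/3) + 3^(2/3)*(1323 + sqrt(1771833))^(1/3))/84) + C2*exp(42^(1/3)*c*(-(1323 + sqrt(1771833))^(1/3) + 8*42^(1/3)/(1323 + sqrt(1771833))^(1/3))/84)*cos(14^(1/3)*3^(1/6)*c*(24*14^(1/3)/(1323 + sqrt(1771833))^(1/3) + 3^(2/3)*(1323 + sqrt(1771833))^(1/3))/84) + C3*exp(-42^(1/3)*c*(-(1323 + sqrt(1771833))^(1/3) + 8*42^(1/3)/(1323 + sqrt(1771833))^(1/3))/42) - 4*c^2/9 - 442*c/189 - 11474/3969


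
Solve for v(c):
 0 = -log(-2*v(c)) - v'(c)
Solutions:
 Integral(1/(log(-_y) + log(2)), (_y, v(c))) = C1 - c


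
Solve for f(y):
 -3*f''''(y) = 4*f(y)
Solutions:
 f(y) = (C1*sin(3^(3/4)*y/3) + C2*cos(3^(3/4)*y/3))*exp(-3^(3/4)*y/3) + (C3*sin(3^(3/4)*y/3) + C4*cos(3^(3/4)*y/3))*exp(3^(3/4)*y/3)


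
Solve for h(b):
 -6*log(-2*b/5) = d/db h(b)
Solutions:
 h(b) = C1 - 6*b*log(-b) + 6*b*(-log(2) + 1 + log(5))


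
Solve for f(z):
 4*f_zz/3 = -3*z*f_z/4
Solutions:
 f(z) = C1 + C2*erf(3*sqrt(2)*z/8)


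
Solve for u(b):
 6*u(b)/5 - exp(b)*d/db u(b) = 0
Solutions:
 u(b) = C1*exp(-6*exp(-b)/5)


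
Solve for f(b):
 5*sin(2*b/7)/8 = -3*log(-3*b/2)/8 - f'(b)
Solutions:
 f(b) = C1 - 3*b*log(-b)/8 - 3*b*log(3)/8 + 3*b*log(2)/8 + 3*b/8 + 35*cos(2*b/7)/16


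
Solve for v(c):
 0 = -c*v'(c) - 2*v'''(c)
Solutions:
 v(c) = C1 + Integral(C2*airyai(-2^(2/3)*c/2) + C3*airybi(-2^(2/3)*c/2), c)


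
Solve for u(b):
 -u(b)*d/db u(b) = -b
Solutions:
 u(b) = -sqrt(C1 + b^2)
 u(b) = sqrt(C1 + b^2)


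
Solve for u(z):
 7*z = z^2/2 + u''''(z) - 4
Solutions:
 u(z) = C1 + C2*z + C3*z^2 + C4*z^3 - z^6/720 + 7*z^5/120 + z^4/6


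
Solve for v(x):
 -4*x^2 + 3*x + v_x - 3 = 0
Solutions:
 v(x) = C1 + 4*x^3/3 - 3*x^2/2 + 3*x


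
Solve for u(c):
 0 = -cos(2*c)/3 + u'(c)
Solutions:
 u(c) = C1 + sin(2*c)/6


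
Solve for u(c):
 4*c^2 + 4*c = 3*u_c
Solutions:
 u(c) = C1 + 4*c^3/9 + 2*c^2/3


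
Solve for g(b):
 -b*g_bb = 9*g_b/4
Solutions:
 g(b) = C1 + C2/b^(5/4)


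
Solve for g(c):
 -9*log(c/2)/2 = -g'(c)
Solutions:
 g(c) = C1 + 9*c*log(c)/2 - 9*c/2 - 9*c*log(2)/2


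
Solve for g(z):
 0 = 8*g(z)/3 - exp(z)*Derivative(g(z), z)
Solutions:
 g(z) = C1*exp(-8*exp(-z)/3)


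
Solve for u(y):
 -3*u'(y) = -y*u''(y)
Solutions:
 u(y) = C1 + C2*y^4


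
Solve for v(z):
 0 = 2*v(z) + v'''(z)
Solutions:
 v(z) = C3*exp(-2^(1/3)*z) + (C1*sin(2^(1/3)*sqrt(3)*z/2) + C2*cos(2^(1/3)*sqrt(3)*z/2))*exp(2^(1/3)*z/2)


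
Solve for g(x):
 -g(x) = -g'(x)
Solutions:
 g(x) = C1*exp(x)


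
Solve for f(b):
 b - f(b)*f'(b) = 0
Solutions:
 f(b) = -sqrt(C1 + b^2)
 f(b) = sqrt(C1 + b^2)


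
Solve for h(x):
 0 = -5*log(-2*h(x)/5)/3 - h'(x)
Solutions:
 3*Integral(1/(log(-_y) - log(5) + log(2)), (_y, h(x)))/5 = C1 - x


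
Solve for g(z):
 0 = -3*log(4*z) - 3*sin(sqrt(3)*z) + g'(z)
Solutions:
 g(z) = C1 + 3*z*log(z) - 3*z + 6*z*log(2) - sqrt(3)*cos(sqrt(3)*z)


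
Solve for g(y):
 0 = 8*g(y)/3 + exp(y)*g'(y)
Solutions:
 g(y) = C1*exp(8*exp(-y)/3)


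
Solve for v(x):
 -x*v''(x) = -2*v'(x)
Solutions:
 v(x) = C1 + C2*x^3


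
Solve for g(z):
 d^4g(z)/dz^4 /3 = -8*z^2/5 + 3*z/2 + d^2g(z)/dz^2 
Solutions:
 g(z) = C1 + C2*z + C3*exp(-sqrt(3)*z) + C4*exp(sqrt(3)*z) + 2*z^4/15 - z^3/4 + 8*z^2/15


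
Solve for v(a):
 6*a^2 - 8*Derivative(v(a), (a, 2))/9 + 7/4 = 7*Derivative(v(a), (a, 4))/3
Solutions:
 v(a) = C1 + C2*a + C3*sin(2*sqrt(42)*a/21) + C4*cos(2*sqrt(42)*a/21) + 9*a^4/16 - 1071*a^2/64


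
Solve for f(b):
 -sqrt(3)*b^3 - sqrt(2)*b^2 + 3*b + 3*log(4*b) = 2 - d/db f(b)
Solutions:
 f(b) = C1 + sqrt(3)*b^4/4 + sqrt(2)*b^3/3 - 3*b^2/2 - 3*b*log(b) - b*log(64) + 5*b


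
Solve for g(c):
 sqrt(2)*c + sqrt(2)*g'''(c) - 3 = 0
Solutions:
 g(c) = C1 + C2*c + C3*c^2 - c^4/24 + sqrt(2)*c^3/4


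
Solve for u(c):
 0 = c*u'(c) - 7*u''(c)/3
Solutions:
 u(c) = C1 + C2*erfi(sqrt(42)*c/14)


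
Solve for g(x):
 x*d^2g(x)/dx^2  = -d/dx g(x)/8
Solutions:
 g(x) = C1 + C2*x^(7/8)


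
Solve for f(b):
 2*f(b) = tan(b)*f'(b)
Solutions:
 f(b) = C1*sin(b)^2


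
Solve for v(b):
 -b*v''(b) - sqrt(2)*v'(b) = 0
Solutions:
 v(b) = C1 + C2*b^(1 - sqrt(2))


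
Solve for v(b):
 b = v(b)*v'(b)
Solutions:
 v(b) = -sqrt(C1 + b^2)
 v(b) = sqrt(C1 + b^2)


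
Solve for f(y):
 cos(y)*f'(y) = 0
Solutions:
 f(y) = C1


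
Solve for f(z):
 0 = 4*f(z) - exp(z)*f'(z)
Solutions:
 f(z) = C1*exp(-4*exp(-z))


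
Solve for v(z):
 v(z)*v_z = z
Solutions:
 v(z) = -sqrt(C1 + z^2)
 v(z) = sqrt(C1 + z^2)


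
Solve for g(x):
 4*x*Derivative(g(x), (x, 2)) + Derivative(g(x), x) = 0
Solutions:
 g(x) = C1 + C2*x^(3/4)


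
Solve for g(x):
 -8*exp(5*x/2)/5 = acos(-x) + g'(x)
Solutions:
 g(x) = C1 - x*acos(-x) - sqrt(1 - x^2) - 16*exp(5*x/2)/25


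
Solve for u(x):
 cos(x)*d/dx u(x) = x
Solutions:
 u(x) = C1 + Integral(x/cos(x), x)


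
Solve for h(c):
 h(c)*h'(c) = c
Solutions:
 h(c) = -sqrt(C1 + c^2)
 h(c) = sqrt(C1 + c^2)


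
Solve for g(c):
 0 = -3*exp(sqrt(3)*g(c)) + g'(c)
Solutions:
 g(c) = sqrt(3)*(2*log(-1/(C1 + 3*c)) - log(3))/6


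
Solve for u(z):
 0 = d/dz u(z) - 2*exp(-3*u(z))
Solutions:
 u(z) = log(C1 + 6*z)/3
 u(z) = log((-3^(1/3) - 3^(5/6)*I)*(C1 + 2*z)^(1/3)/2)
 u(z) = log((-3^(1/3) + 3^(5/6)*I)*(C1 + 2*z)^(1/3)/2)


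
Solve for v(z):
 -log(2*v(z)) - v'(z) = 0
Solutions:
 Integral(1/(log(_y) + log(2)), (_y, v(z))) = C1 - z


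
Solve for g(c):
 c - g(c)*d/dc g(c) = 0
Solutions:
 g(c) = -sqrt(C1 + c^2)
 g(c) = sqrt(C1 + c^2)


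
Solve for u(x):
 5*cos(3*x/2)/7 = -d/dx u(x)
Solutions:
 u(x) = C1 - 10*sin(3*x/2)/21


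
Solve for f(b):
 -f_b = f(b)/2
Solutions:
 f(b) = C1*exp(-b/2)


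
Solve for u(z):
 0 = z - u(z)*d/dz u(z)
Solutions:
 u(z) = -sqrt(C1 + z^2)
 u(z) = sqrt(C1 + z^2)


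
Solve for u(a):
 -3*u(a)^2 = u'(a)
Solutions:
 u(a) = 1/(C1 + 3*a)


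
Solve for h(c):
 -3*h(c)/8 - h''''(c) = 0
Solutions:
 h(c) = (C1*sin(2^(3/4)*3^(1/4)*c/4) + C2*cos(2^(3/4)*3^(1/4)*c/4))*exp(-2^(3/4)*3^(1/4)*c/4) + (C3*sin(2^(3/4)*3^(1/4)*c/4) + C4*cos(2^(3/4)*3^(1/4)*c/4))*exp(2^(3/4)*3^(1/4)*c/4)


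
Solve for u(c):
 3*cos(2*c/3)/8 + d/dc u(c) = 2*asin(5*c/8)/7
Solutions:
 u(c) = C1 + 2*c*asin(5*c/8)/7 + 2*sqrt(64 - 25*c^2)/35 - 9*sin(2*c/3)/16


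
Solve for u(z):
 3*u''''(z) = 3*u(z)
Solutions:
 u(z) = C1*exp(-z) + C2*exp(z) + C3*sin(z) + C4*cos(z)


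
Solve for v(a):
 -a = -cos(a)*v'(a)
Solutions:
 v(a) = C1 + Integral(a/cos(a), a)


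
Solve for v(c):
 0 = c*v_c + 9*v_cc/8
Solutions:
 v(c) = C1 + C2*erf(2*c/3)


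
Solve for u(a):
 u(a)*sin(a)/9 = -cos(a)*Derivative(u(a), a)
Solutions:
 u(a) = C1*cos(a)^(1/9)


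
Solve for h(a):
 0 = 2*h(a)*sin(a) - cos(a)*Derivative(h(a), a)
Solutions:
 h(a) = C1/cos(a)^2


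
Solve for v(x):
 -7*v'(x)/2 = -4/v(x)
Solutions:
 v(x) = -sqrt(C1 + 112*x)/7
 v(x) = sqrt(C1 + 112*x)/7


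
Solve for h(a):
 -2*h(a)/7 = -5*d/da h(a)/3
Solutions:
 h(a) = C1*exp(6*a/35)


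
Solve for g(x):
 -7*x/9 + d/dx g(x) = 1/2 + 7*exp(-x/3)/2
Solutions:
 g(x) = C1 + 7*x^2/18 + x/2 - 21*exp(-x/3)/2


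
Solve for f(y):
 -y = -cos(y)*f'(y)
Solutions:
 f(y) = C1 + Integral(y/cos(y), y)


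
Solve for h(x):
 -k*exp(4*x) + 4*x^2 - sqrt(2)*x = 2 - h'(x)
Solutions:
 h(x) = C1 + k*exp(4*x)/4 - 4*x^3/3 + sqrt(2)*x^2/2 + 2*x


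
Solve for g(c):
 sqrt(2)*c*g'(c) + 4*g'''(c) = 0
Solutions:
 g(c) = C1 + Integral(C2*airyai(-sqrt(2)*c/2) + C3*airybi(-sqrt(2)*c/2), c)


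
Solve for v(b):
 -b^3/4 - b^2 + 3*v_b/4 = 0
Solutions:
 v(b) = C1 + b^4/12 + 4*b^3/9


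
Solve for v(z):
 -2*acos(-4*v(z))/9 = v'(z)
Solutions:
 Integral(1/acos(-4*_y), (_y, v(z))) = C1 - 2*z/9


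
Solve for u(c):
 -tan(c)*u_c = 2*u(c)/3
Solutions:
 u(c) = C1/sin(c)^(2/3)


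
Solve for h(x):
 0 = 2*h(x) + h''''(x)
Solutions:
 h(x) = (C1*sin(2^(3/4)*x/2) + C2*cos(2^(3/4)*x/2))*exp(-2^(3/4)*x/2) + (C3*sin(2^(3/4)*x/2) + C4*cos(2^(3/4)*x/2))*exp(2^(3/4)*x/2)


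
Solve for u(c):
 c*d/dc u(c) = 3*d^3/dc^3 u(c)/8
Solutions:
 u(c) = C1 + Integral(C2*airyai(2*3^(2/3)*c/3) + C3*airybi(2*3^(2/3)*c/3), c)


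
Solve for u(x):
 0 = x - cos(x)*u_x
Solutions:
 u(x) = C1 + Integral(x/cos(x), x)


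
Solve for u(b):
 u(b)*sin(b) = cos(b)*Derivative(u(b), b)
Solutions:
 u(b) = C1/cos(b)


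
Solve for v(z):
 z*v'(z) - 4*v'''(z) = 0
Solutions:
 v(z) = C1 + Integral(C2*airyai(2^(1/3)*z/2) + C3*airybi(2^(1/3)*z/2), z)


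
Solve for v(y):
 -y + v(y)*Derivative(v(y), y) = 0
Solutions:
 v(y) = -sqrt(C1 + y^2)
 v(y) = sqrt(C1 + y^2)


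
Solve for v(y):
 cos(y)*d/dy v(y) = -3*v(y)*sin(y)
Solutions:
 v(y) = C1*cos(y)^3


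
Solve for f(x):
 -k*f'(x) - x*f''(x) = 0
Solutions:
 f(x) = C1 + x^(1 - re(k))*(C2*sin(log(x)*Abs(im(k))) + C3*cos(log(x)*im(k)))


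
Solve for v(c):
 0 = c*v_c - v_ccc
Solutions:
 v(c) = C1 + Integral(C2*airyai(c) + C3*airybi(c), c)


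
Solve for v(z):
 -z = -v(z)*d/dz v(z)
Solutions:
 v(z) = -sqrt(C1 + z^2)
 v(z) = sqrt(C1 + z^2)


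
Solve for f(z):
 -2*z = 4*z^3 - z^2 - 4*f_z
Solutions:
 f(z) = C1 + z^4/4 - z^3/12 + z^2/4


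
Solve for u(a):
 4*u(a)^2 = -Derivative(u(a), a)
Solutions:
 u(a) = 1/(C1 + 4*a)


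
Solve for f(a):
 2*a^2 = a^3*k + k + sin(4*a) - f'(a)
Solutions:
 f(a) = C1 + a^4*k/4 - 2*a^3/3 + a*k - cos(4*a)/4


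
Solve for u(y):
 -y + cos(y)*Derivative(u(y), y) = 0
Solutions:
 u(y) = C1 + Integral(y/cos(y), y)


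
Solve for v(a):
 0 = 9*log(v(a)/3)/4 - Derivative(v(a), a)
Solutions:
 4*Integral(1/(-log(_y) + log(3)), (_y, v(a)))/9 = C1 - a


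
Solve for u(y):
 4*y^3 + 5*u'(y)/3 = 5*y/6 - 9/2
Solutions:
 u(y) = C1 - 3*y^4/5 + y^2/4 - 27*y/10


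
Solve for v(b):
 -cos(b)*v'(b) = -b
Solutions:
 v(b) = C1 + Integral(b/cos(b), b)


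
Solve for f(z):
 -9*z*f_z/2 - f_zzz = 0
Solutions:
 f(z) = C1 + Integral(C2*airyai(-6^(2/3)*z/2) + C3*airybi(-6^(2/3)*z/2), z)


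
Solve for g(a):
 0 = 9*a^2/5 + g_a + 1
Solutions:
 g(a) = C1 - 3*a^3/5 - a


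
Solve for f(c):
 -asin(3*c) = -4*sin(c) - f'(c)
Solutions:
 f(c) = C1 + c*asin(3*c) + sqrt(1 - 9*c^2)/3 + 4*cos(c)


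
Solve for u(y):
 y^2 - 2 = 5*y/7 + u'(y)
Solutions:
 u(y) = C1 + y^3/3 - 5*y^2/14 - 2*y


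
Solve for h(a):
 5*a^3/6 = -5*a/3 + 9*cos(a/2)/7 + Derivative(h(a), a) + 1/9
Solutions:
 h(a) = C1 + 5*a^4/24 + 5*a^2/6 - a/9 - 18*sin(a/2)/7


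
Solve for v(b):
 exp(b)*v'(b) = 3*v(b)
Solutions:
 v(b) = C1*exp(-3*exp(-b))


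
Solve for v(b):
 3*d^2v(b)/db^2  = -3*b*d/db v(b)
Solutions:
 v(b) = C1 + C2*erf(sqrt(2)*b/2)


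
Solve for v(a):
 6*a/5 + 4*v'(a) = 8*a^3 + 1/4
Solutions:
 v(a) = C1 + a^4/2 - 3*a^2/20 + a/16


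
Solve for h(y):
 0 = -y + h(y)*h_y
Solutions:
 h(y) = -sqrt(C1 + y^2)
 h(y) = sqrt(C1 + y^2)


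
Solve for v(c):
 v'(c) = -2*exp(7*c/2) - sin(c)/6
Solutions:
 v(c) = C1 - 4*exp(7*c/2)/7 + cos(c)/6


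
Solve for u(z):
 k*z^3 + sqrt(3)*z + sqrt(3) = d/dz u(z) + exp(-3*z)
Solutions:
 u(z) = C1 + k*z^4/4 + sqrt(3)*z^2/2 + sqrt(3)*z + exp(-3*z)/3


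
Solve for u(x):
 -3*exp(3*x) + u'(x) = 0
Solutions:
 u(x) = C1 + exp(3*x)


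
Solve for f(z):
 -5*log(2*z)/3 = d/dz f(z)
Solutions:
 f(z) = C1 - 5*z*log(z)/3 - 5*z*log(2)/3 + 5*z/3


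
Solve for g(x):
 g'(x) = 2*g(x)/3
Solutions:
 g(x) = C1*exp(2*x/3)


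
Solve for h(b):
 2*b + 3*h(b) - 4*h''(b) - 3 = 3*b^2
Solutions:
 h(b) = C1*exp(-sqrt(3)*b/2) + C2*exp(sqrt(3)*b/2) + b^2 - 2*b/3 + 11/3


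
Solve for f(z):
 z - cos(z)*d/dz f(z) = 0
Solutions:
 f(z) = C1 + Integral(z/cos(z), z)


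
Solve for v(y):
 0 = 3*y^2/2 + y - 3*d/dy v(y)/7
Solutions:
 v(y) = C1 + 7*y^3/6 + 7*y^2/6


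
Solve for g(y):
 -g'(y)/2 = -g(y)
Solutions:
 g(y) = C1*exp(2*y)


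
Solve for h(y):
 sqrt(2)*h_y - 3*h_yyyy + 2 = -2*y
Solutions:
 h(y) = C1 + C4*exp(2^(1/6)*3^(2/3)*y/3) - sqrt(2)*y^2/2 - sqrt(2)*y + (C2*sin(6^(1/6)*y/2) + C3*cos(6^(1/6)*y/2))*exp(-2^(1/6)*3^(2/3)*y/6)


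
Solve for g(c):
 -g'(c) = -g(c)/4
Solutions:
 g(c) = C1*exp(c/4)


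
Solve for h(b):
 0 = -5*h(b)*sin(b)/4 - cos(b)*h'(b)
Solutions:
 h(b) = C1*cos(b)^(5/4)


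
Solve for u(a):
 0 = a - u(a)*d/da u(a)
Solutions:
 u(a) = -sqrt(C1 + a^2)
 u(a) = sqrt(C1 + a^2)


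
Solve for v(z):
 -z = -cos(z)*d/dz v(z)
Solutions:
 v(z) = C1 + Integral(z/cos(z), z)


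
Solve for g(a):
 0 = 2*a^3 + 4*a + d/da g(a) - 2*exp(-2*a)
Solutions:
 g(a) = C1 - a^4/2 - 2*a^2 - exp(-2*a)


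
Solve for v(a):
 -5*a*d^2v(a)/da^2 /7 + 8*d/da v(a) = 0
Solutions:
 v(a) = C1 + C2*a^(61/5)


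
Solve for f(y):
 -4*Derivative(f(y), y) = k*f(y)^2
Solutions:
 f(y) = 4/(C1 + k*y)


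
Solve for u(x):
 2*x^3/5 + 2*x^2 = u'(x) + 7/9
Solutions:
 u(x) = C1 + x^4/10 + 2*x^3/3 - 7*x/9


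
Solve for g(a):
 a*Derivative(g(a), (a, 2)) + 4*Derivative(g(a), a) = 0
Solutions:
 g(a) = C1 + C2/a^3


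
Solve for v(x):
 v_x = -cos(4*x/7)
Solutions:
 v(x) = C1 - 7*sin(4*x/7)/4


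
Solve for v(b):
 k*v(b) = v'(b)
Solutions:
 v(b) = C1*exp(b*k)


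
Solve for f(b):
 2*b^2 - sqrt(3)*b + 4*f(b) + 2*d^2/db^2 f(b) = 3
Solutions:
 f(b) = C1*sin(sqrt(2)*b) + C2*cos(sqrt(2)*b) - b^2/2 + sqrt(3)*b/4 + 5/4


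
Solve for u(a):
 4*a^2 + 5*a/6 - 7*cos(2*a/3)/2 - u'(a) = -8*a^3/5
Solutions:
 u(a) = C1 + 2*a^4/5 + 4*a^3/3 + 5*a^2/12 - 21*sin(2*a/3)/4


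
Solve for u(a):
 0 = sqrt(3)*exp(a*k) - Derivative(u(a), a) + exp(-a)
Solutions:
 u(a) = C1 - exp(-a) + sqrt(3)*exp(a*k)/k


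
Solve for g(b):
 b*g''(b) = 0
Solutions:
 g(b) = C1 + C2*b


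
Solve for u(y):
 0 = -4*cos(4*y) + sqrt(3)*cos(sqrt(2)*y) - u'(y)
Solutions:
 u(y) = C1 - sin(4*y) + sqrt(6)*sin(sqrt(2)*y)/2


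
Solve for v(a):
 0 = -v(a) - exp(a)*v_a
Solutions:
 v(a) = C1*exp(exp(-a))


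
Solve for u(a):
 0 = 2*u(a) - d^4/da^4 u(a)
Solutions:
 u(a) = C1*exp(-2^(1/4)*a) + C2*exp(2^(1/4)*a) + C3*sin(2^(1/4)*a) + C4*cos(2^(1/4)*a)


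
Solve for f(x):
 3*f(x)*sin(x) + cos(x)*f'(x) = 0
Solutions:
 f(x) = C1*cos(x)^3


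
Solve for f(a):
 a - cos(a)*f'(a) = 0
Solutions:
 f(a) = C1 + Integral(a/cos(a), a)


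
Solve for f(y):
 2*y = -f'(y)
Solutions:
 f(y) = C1 - y^2


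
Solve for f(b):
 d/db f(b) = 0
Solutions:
 f(b) = C1


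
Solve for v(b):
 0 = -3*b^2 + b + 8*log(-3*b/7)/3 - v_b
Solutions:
 v(b) = C1 - b^3 + b^2/2 + 8*b*log(-b)/3 + 8*b*(-log(7) - 1 + log(3))/3


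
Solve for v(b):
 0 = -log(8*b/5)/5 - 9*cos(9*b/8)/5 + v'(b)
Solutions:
 v(b) = C1 + b*log(b)/5 - b*log(5)/5 - b/5 + 3*b*log(2)/5 + 8*sin(9*b/8)/5


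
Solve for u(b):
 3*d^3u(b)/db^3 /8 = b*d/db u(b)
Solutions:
 u(b) = C1 + Integral(C2*airyai(2*3^(2/3)*b/3) + C3*airybi(2*3^(2/3)*b/3), b)


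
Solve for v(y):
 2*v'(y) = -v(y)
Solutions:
 v(y) = C1*exp(-y/2)


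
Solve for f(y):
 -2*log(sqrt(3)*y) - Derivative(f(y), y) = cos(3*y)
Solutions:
 f(y) = C1 - 2*y*log(y) - y*log(3) + 2*y - sin(3*y)/3


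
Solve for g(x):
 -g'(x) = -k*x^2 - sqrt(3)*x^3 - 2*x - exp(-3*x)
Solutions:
 g(x) = C1 + k*x^3/3 + sqrt(3)*x^4/4 + x^2 - exp(-3*x)/3


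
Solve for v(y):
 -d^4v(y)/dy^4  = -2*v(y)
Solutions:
 v(y) = C1*exp(-2^(1/4)*y) + C2*exp(2^(1/4)*y) + C3*sin(2^(1/4)*y) + C4*cos(2^(1/4)*y)


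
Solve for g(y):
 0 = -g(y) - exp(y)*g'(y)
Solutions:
 g(y) = C1*exp(exp(-y))


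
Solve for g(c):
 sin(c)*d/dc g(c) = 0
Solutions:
 g(c) = C1


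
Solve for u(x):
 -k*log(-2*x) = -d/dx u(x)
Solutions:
 u(x) = C1 + k*x*log(-x) + k*x*(-1 + log(2))


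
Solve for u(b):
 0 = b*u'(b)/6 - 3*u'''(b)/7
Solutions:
 u(b) = C1 + Integral(C2*airyai(84^(1/3)*b/6) + C3*airybi(84^(1/3)*b/6), b)


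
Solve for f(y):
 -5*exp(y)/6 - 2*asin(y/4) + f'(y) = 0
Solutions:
 f(y) = C1 + 2*y*asin(y/4) + 2*sqrt(16 - y^2) + 5*exp(y)/6


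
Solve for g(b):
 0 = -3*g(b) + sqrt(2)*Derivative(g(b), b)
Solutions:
 g(b) = C1*exp(3*sqrt(2)*b/2)


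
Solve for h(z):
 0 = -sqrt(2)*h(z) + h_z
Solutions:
 h(z) = C1*exp(sqrt(2)*z)


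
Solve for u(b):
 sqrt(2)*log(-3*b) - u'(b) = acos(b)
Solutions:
 u(b) = C1 + sqrt(2)*b*(log(-b) - 1) - b*acos(b) + sqrt(2)*b*log(3) + sqrt(1 - b^2)


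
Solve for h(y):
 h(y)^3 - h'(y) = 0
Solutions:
 h(y) = -sqrt(2)*sqrt(-1/(C1 + y))/2
 h(y) = sqrt(2)*sqrt(-1/(C1 + y))/2


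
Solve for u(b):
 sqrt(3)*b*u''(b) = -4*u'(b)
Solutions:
 u(b) = C1 + C2*b^(1 - 4*sqrt(3)/3)


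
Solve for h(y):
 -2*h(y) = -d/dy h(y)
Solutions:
 h(y) = C1*exp(2*y)


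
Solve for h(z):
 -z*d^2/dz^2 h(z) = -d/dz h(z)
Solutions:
 h(z) = C1 + C2*z^2


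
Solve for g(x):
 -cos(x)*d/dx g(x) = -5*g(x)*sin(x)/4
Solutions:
 g(x) = C1/cos(x)^(5/4)


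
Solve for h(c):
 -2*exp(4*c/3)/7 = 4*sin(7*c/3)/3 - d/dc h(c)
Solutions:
 h(c) = C1 + 3*exp(4*c/3)/14 - 4*cos(7*c/3)/7


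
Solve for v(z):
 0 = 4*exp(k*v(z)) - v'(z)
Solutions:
 v(z) = Piecewise((log(-1/(C1*k + 4*k*z))/k, Ne(k, 0)), (nan, True))
 v(z) = Piecewise((C1 + 4*z, Eq(k, 0)), (nan, True))


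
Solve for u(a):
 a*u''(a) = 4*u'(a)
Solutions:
 u(a) = C1 + C2*a^5


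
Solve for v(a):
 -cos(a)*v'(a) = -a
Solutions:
 v(a) = C1 + Integral(a/cos(a), a)


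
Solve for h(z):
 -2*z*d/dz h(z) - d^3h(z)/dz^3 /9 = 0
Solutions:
 h(z) = C1 + Integral(C2*airyai(-18^(1/3)*z) + C3*airybi(-18^(1/3)*z), z)


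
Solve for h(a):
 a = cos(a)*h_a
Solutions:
 h(a) = C1 + Integral(a/cos(a), a)


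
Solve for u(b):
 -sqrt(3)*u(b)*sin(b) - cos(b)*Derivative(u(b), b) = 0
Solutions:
 u(b) = C1*cos(b)^(sqrt(3))


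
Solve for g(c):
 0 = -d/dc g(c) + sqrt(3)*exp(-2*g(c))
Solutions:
 g(c) = log(-sqrt(C1 + 2*sqrt(3)*c))
 g(c) = log(C1 + 2*sqrt(3)*c)/2


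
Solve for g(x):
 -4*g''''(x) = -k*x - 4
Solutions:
 g(x) = C1 + C2*x + C3*x^2 + C4*x^3 + k*x^5/480 + x^4/24


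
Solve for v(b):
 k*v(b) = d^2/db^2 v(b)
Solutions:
 v(b) = C1*exp(-b*sqrt(k)) + C2*exp(b*sqrt(k))


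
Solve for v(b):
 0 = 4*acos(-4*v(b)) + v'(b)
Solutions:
 Integral(1/acos(-4*_y), (_y, v(b))) = C1 - 4*b


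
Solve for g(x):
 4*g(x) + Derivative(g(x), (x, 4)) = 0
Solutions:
 g(x) = (C1*sin(x) + C2*cos(x))*exp(-x) + (C3*sin(x) + C4*cos(x))*exp(x)


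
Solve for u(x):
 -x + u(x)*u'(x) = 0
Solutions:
 u(x) = -sqrt(C1 + x^2)
 u(x) = sqrt(C1 + x^2)


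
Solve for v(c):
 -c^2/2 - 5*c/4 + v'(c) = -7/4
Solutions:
 v(c) = C1 + c^3/6 + 5*c^2/8 - 7*c/4


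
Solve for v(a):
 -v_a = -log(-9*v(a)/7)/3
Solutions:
 -3*Integral(1/(log(-_y) - log(7) + 2*log(3)), (_y, v(a))) = C1 - a


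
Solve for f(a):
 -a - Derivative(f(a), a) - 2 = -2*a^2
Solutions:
 f(a) = C1 + 2*a^3/3 - a^2/2 - 2*a


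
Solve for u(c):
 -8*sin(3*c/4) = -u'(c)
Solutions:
 u(c) = C1 - 32*cos(3*c/4)/3


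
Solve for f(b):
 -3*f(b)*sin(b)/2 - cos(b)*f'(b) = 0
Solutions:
 f(b) = C1*cos(b)^(3/2)


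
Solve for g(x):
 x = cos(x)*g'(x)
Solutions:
 g(x) = C1 + Integral(x/cos(x), x)


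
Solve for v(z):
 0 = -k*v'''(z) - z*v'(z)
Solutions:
 v(z) = C1 + Integral(C2*airyai(z*(-1/k)^(1/3)) + C3*airybi(z*(-1/k)^(1/3)), z)


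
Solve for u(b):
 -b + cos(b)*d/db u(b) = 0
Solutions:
 u(b) = C1 + Integral(b/cos(b), b)


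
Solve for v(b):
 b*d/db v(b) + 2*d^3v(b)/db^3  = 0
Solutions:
 v(b) = C1 + Integral(C2*airyai(-2^(2/3)*b/2) + C3*airybi(-2^(2/3)*b/2), b)


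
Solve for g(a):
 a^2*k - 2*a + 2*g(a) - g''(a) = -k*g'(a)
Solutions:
 g(a) = C1*exp(a*(k - sqrt(k^2 + 8))/2) + C2*exp(a*(k + sqrt(k^2 + 8))/2) - a^2*k/2 + a*k^2/2 + a - k^3/4 - k


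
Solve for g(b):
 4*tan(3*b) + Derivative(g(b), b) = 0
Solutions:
 g(b) = C1 + 4*log(cos(3*b))/3


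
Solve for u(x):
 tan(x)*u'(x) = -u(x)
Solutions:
 u(x) = C1/sin(x)


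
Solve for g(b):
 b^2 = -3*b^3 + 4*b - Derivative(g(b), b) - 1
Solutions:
 g(b) = C1 - 3*b^4/4 - b^3/3 + 2*b^2 - b


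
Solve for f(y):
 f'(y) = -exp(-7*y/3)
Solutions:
 f(y) = C1 + 3*exp(-7*y/3)/7


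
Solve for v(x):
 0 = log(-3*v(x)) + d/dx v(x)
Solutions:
 Integral(1/(log(-_y) + log(3)), (_y, v(x))) = C1 - x


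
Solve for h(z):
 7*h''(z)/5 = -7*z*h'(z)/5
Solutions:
 h(z) = C1 + C2*erf(sqrt(2)*z/2)


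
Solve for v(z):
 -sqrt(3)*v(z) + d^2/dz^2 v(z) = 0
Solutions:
 v(z) = C1*exp(-3^(1/4)*z) + C2*exp(3^(1/4)*z)


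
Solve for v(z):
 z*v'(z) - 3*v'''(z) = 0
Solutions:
 v(z) = C1 + Integral(C2*airyai(3^(2/3)*z/3) + C3*airybi(3^(2/3)*z/3), z)


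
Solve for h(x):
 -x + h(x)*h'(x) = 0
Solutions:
 h(x) = -sqrt(C1 + x^2)
 h(x) = sqrt(C1 + x^2)


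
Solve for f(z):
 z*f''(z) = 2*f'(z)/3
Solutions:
 f(z) = C1 + C2*z^(5/3)


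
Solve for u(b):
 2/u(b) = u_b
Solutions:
 u(b) = -sqrt(C1 + 4*b)
 u(b) = sqrt(C1 + 4*b)


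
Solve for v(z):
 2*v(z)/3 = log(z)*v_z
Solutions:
 v(z) = C1*exp(2*li(z)/3)


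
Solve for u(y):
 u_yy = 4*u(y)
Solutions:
 u(y) = C1*exp(-2*y) + C2*exp(2*y)


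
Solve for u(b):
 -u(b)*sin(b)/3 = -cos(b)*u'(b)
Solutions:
 u(b) = C1/cos(b)^(1/3)


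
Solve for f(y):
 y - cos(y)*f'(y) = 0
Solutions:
 f(y) = C1 + Integral(y/cos(y), y)


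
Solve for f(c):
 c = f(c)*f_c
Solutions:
 f(c) = -sqrt(C1 + c^2)
 f(c) = sqrt(C1 + c^2)


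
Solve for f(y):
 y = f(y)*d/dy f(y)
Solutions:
 f(y) = -sqrt(C1 + y^2)
 f(y) = sqrt(C1 + y^2)


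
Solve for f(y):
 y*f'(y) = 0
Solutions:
 f(y) = C1


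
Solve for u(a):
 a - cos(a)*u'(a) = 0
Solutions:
 u(a) = C1 + Integral(a/cos(a), a)


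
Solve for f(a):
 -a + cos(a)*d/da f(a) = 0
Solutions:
 f(a) = C1 + Integral(a/cos(a), a)


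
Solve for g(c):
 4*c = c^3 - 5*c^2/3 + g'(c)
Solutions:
 g(c) = C1 - c^4/4 + 5*c^3/9 + 2*c^2


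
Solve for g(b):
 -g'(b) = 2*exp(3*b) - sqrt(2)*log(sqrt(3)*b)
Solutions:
 g(b) = C1 + sqrt(2)*b*log(b) + sqrt(2)*b*(-1 + log(3)/2) - 2*exp(3*b)/3
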